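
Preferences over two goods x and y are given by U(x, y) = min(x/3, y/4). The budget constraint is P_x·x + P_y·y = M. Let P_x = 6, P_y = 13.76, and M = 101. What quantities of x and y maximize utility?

x* = 4.1484, y* = 5.5312

Here 3·6 + 4·13.76 = 73.04, giving x* = 4.1484 and y* = 5.5312.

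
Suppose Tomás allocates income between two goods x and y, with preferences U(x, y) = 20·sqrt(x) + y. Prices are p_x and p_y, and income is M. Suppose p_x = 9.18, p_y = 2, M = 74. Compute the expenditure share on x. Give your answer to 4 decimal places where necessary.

share on x = 0.5888

MU_x = 10/√x, MU_y = 1. Tangency: 10/√x = p_x/p_y.
Thus x* = (10·p_y/p_x)² — independent of M — with the rest of income spent on y.
Plugging in: x* = (10·2/9.18)² = 4.7465, y* = 15.2135.
Expenditure on x: 9.18·4.7465 = 43.573; share = 0.5888.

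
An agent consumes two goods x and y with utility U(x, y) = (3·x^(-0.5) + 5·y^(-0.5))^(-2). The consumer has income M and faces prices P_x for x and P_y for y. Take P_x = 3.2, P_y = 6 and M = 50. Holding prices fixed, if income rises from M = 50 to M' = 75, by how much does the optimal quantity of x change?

MRS = MU_x/MU_y = (3/5)·(y/x)^(1.5). Set equal to P_x/P_y.
Solve for the ratio: y/x = [(5/3)·P_x/P_y]^(2/3).
Substitute y = (y/x)·x into the budget: x* = M/(P_x + P_y·(y/x)).
Numerically y/x = 0.924482, so x* = 50/(3.2 + 6·0.924482) = 5.7163.
At M' = 75: x* = 8.5745. Change: 8.5745 − 5.7163 = 2.8582.

Δx* = 2.8582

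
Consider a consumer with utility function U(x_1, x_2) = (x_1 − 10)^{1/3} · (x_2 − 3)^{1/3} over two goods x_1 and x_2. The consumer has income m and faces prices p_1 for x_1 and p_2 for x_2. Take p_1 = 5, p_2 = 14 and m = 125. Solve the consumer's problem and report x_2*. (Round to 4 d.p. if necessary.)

x_2* = 4.1786

Let x_1' = x_1−10, x_2' = x_2−3. MRS = x_2'/x_1' = p_1/p_2.
Substituting into the budget: x_1* = 10 + 0.5·(m − 10·p_1 − 3·p_2)/p_1, and x_2* = 3 + 0.5·(…)/p_2.
Discretionary income = 125 − 10·5 − 3·14 = 33; x_2* = 3 + 0.5·33/14 = 4.1786.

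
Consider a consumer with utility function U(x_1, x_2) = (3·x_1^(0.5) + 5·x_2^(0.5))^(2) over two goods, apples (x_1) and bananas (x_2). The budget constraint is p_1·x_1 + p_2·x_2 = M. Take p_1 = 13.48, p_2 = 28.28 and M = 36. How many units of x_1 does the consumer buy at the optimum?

MRS = MU_x_1/MU_x_2 = (3/5)·(x_2/x_1)^(0.5). Set equal to p_1/p_2.
Solve for the ratio: x_2/x_1 = [(5/3)·p_1/p_2]^(2).
Substitute x_2 = (x_2/x_1)·x_1 into the budget: x_1* = M/(p_1 + p_2·(x_2/x_1)).
Numerically x_2/x_1 = 0.631129, so x_1* = 36/(13.48 + 28.28·0.631129) = 1.1491.

x_1* = 1.1491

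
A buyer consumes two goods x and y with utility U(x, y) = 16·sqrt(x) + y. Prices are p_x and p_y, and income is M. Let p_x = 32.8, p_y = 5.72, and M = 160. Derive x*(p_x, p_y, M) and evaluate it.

x* = 1.9464

Plugging in: x* = (8·5.72/32.8)² = 1.9464.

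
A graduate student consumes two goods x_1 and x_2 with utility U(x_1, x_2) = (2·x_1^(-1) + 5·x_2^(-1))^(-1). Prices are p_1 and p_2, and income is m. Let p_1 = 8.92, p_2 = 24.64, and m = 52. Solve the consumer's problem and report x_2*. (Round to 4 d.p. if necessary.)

MRS = MU_x_1/MU_x_2 = (2/5)·(x_2/x_1)^(2). Set equal to p_1/p_2.
Hence x_2/x_1 = ((5/2)·p_1/p_2)^(1/(2)), i.e. raised to the 0.5 power.
Substitute x_2 = (x_2/x_1)·x_1 into the budget: x_1* = m/(p_1 + p_2·(x_2/x_1)).
Numerically x_2/x_1 = 0.951332, so x_1* = 52/(8.92 + 24.64·0.951332) = 1.6069 and x_2* = 0.951332·1.6069 = 1.5287.

x_2* = 1.5287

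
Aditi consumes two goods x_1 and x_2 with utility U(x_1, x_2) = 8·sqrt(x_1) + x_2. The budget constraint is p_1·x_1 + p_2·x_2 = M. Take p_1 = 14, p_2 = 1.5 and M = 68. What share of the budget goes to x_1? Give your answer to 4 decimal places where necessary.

Solve: √x_1 = 4·p_2/p_1, so x_1*(p_1,p_2) = (4·p_2/p_1)², and x_2* = (M − p_1·x_1*)/p_2.
Plugging in: x_1* = (4·1.5/14)² = 0.1837, x_2* = 43.619.
Expenditure on x_1: 14·0.1837 = 2.5714; share = 0.0378.

share on x_1 = 0.0378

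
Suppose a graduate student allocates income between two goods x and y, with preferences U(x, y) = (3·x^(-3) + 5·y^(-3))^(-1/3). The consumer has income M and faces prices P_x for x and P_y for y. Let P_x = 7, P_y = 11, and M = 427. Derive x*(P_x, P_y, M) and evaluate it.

x* = 23.5093

From the CES first-order condition, (3/5)·(y/x)^(4) = P_x/P_y.
Solve for the ratio: y/x = [(5/3)·P_x/P_y]^(0.25).
Substitute y = (y/x)·x into the budget: x* = M/(P_x + P_y·(y/x)).
Numerically y/x = 1.014819, so x* = 427/(7 + 11·1.014819) = 23.5093.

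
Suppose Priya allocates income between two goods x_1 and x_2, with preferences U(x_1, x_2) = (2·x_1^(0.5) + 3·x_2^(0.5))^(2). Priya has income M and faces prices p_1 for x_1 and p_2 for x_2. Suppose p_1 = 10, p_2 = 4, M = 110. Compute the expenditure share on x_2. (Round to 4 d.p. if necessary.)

share on x_2 = 0.8491

From the CES first-order condition, (2/3)·(x_2/x_1)^(0.5) = p_1/p_2.
Solve for the ratio: x_2/x_1 = [(3/2)·p_1/p_2]^(2).
With the ratio pinned down, the budget gives x_1* = M/(p_1 + p_2·(x_2/x_1)) and x_2* = (x_2/x_1)·x_1*.
Numerically x_2/x_1 = 14.0625, so x_1* = 110/(10 + 4·14.0625) = 1.6604 and x_2* = 14.0625·1.6604 = 23.3491.
Expenditure on x_2: 4·23.3491 = 93.3962; share = 0.8491.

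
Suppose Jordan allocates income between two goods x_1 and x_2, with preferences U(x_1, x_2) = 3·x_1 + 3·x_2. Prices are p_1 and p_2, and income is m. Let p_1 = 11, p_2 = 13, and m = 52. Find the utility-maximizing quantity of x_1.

Perfect substitutes: compare marginal utility per dollar. 3/p_1 vs 3/p_2 → 0.2727 vs 0.2308.
x_1 gives more utility per dollar, so spend all income on x_1: x_1* = m/p_1, x_2* = 0.
Numerically: x_1* = 4.7273, x_2* = 0.

x_1* = 4.7273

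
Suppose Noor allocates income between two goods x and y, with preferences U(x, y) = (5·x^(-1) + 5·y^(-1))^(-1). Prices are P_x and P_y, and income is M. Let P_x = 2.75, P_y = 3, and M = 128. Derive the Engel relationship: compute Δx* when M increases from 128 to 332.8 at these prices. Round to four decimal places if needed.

Δx* = 36.4265

MU_x ∝ 5·x^(-2), MU_y ∝ 5·y^(-2), so MRS = (y/x)^(2) = P_x/P_y.
Hence y/x = (P_x/P_y)^(1/(2)), i.e. raised to the 0.5 power.
With the ratio pinned down, the budget gives x* = M/(P_x + P_y·(y/x)) and y* = (y/x)·x*.
Numerically y/x = 0.957427, so x* = 128/(2.75 + 3·0.957427) = 22.7666.
At M' = 332.8: x* = 59.1931. Change: 59.1931 − 22.7666 = 36.4265.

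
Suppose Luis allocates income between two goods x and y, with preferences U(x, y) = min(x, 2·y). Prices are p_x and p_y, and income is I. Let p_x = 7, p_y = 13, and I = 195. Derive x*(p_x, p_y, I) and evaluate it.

Leontief preferences: the optimum is at the kink where x/2 = y/1, i.e. y = (1/2)·x.
Budget: p_x·x + p_y·(1/2)·x = I, so (2·p_x + p_y)·x = 2·I.
Demand: x*(p_x,p_y,I) = 2·I/(2·p_x + p_y), y* = I/(2·p_x + p_y).
Here 2·7 + 13 = 27, giving x* = 14.4444.

x* = 14.4444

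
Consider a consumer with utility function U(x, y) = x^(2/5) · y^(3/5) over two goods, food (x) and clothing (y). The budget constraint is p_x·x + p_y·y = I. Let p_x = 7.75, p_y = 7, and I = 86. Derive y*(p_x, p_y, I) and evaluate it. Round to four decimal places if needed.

The MRS is (2/3)·y/x. Set MRS = p_x/p_y.
So 0.4·p_y·y = 0.6·p_x·x; combined with the budget, a share 0.4 of income goes to x.
Demand: x*(p_x,p_y,I) = 0.4·I/p_x and y* = 0.6·I/p_y.
At p_x=7.75, p_y=7, I=86: y* = 0.6·86/7 = 7.3714.

y* = 7.3714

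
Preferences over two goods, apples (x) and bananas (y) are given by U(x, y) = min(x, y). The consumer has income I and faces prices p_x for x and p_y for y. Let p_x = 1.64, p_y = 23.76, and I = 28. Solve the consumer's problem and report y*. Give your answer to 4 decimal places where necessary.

y* = 1.1024

Demand: x*(p_x,p_y,I) = I/(p_x + p_y), y* = I/(p_x + p_y).
Here 1.64 + 23.76 = 25.4, giving y* = 1.1024.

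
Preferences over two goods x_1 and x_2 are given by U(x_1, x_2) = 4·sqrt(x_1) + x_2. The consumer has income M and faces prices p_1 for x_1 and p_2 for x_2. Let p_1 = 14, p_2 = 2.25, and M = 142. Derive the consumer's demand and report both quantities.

Utility is quasi-linear in x_2; the FOC for x_1 is 2/√x_1 = p_1/p_2.
Thus x_1* = (2·p_2/p_1)² — independent of M — with the rest of income spent on x_2.
Plugging in: x_1* = (2·2.25/14)² = 0.1033, x_2* = 62.4683.

x_1* = 0.1033, x_2* = 62.4683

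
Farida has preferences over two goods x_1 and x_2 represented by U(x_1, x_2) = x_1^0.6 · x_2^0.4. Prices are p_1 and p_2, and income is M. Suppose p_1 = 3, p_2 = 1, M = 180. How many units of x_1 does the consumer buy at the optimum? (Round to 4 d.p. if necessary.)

x_1* = 36

The MRS is (3/2)·x_2/x_1. Set MRS = p_1/p_2.
Rearranging, p_2·x_2 = (2/3)·p_1·x_1. Substituting into the budget gives p_1·x_1·(1 + (2/3)) = M.
Demand: x_1*(p_1,p_2,M) = 0.6·M/p_1 and x_2* = 0.4·M/p_2.
At p_1=3, p_2=1, M=180: x_1* = 0.6·180/3 = 36.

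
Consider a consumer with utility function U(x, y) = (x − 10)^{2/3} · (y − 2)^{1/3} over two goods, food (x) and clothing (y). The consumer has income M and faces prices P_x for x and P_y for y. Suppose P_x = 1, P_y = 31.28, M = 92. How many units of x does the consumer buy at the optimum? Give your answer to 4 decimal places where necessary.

x* = 22.96

Let x' = x−10, y' = y−2. MRS = 2·y'/x' = P_x/P_y.
After buying the subsistence bundle (10, 2), a share 2/3 of the remaining income goes to x: x* = 10 + 2/3·(M − 10P_x − 2P_y)/P_x.
Discretionary income = 92 − 10·1 − 2·31.28 = 19.44; x* = 10 + 2/3·19.44/1 = 22.96.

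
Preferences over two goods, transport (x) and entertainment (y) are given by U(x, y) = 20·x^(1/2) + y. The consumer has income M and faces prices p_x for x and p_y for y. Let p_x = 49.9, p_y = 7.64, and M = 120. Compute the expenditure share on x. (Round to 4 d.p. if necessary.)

Set MRS = p_x/p_y: 10·x^(−1/2) = p_x/p_y.
Solve: √x = 10·p_y/p_x, so x*(p_x,p_y) = (10·p_y/p_x)², and y* = (M − p_x·x*)/p_y.
Plugging in: x* = (10·7.64/49.9)² = 2.3442, y* = 0.3962.
Expenditure on x: 49.9·2.3442 = 116.9731; share = 0.9748.

share on x = 0.9748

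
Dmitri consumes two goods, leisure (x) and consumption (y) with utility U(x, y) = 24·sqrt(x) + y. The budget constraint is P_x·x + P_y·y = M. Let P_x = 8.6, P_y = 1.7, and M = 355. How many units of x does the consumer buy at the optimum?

x* = 5.6268

Solve: √x = 12·P_y/P_x, so x*(P_x,P_y) = (12·P_y/P_x)², and y* = (M − P_x·x*)/P_y.
Plugging in: x* = (12·1.7/8.6)² = 5.6268.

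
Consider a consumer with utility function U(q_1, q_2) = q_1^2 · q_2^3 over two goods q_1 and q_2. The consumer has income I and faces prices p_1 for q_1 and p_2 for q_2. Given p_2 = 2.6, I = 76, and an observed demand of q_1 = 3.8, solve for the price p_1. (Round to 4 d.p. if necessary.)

Tangency: MRS = (2/3)·q_2/q_1 = p_1/p_2.
Rearranging, p_2·q_2 = (3/2)·p_1·q_1. Substituting into the budget gives p_1·q_1·(1 + (3/2)) = I.
Demand: q_1*(p_1,p_2,I) = 0.4·I/p_1 and q_2* = 0.6·I/p_2.
Set q_1* = 3.8 in the demand function and solve for p_1: p_1 = 8.

p_1 = 8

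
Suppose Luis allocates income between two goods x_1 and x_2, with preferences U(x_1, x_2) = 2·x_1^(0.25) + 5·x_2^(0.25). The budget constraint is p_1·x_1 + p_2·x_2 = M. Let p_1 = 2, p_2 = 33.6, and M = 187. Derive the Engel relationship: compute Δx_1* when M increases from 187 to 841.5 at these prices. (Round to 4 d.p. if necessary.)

Δx_1* = 140.7648

From the CES first-order condition, (2/5)·(x_2/x_1)^(0.75) = p_1/p_2.
Solve for the ratio: x_2/x_1 = [(5/2)·p_1/p_2]^(4/3).
With the ratio pinned down, the budget gives x_1* = M/(p_1 + p_2·(x_2/x_1)) and x_2* = (x_2/x_1)·x_1*.
Numerically x_2/x_1 = 0.078857, so x_1* = 187/(2 + 33.6·0.078857) = 40.2185.
At M' = 841.5: x_1* = 180.9833. Change: 180.9833 − 40.2185 = 140.7648.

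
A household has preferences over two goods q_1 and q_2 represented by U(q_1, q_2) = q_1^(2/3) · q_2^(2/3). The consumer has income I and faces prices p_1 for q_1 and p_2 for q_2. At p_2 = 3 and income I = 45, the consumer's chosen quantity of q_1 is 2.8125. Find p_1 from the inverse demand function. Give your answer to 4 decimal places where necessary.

Tangency: MRS = q_2/q_1 = p_1/p_2.
Rearranging, p_2·q_2 = p_1·q_1. Substituting into the budget gives p_1·q_1·(1 + 1) = I.
Demand: q_1*(p_1,p_2,I) = 0.5·I/p_1 and q_2* = 0.5·I/p_2.
Set q_1* = 2.8125 in the demand function and solve for p_1: p_1 = 8.

p_1 = 8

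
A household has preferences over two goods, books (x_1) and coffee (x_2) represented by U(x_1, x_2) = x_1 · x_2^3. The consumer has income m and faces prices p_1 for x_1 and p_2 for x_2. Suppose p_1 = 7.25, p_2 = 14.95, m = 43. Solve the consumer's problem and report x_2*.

The MRS is (1/3)·x_2/x_1. Set MRS = p_1/p_2.
So p_2·x_2 = 3·p_1·x_1; combined with the budget, a share 0.25 of income goes to x_1.
Demand: x_1*(p_1,p_2,m) = 0.25·m/p_1 and x_2* = 0.75·m/p_2.
At p_1=7.25, p_2=14.95, m=43: x_2* = 0.75·43/14.95 = 2.1572.

x_2* = 2.1572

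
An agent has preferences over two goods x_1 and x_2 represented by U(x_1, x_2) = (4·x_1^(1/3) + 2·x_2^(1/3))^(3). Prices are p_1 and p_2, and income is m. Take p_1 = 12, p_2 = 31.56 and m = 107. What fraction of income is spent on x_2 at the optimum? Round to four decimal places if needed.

MU_x_1 ∝ 4·x_1^(-2/3), MU_x_2 ∝ 2·x_2^(-2/3), so MRS = 2·(x_2/x_1)^(2/3) = p_1/p_2.
Hence x_2/x_1 = ((1/2)·p_1/p_2)^(1/(2/3)), i.e. raised to the 1.5 power.
Substitute x_2 = (x_2/x_1)·x_1 into the budget: x_1* = m/(p_1 + p_2·(x_2/x_1)).
Numerically x_2/x_1 = 0.082894, so x_1* = 107/(12 + 31.56·0.082894) = 7.3207 and x_2* = 0.082894·7.3207 = 0.6068.
Expenditure on x_2: 31.56·0.6068 = 19.1518; share = 0.179.

share on x_2 = 0.179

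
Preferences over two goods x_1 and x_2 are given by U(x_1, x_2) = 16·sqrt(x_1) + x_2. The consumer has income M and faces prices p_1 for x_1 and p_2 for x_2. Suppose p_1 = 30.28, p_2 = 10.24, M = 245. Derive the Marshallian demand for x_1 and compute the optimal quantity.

x_1* = 7.3193

Set MRS = p_1/p_2: 8·x_1^(−1/2) = p_1/p_2.
Solve: √x_1 = 8·p_2/p_1, so x_1*(p_1,p_2) = (8·p_2/p_1)², and x_2* = (M − p_1·x_1*)/p_2.
Plugging in: x_1* = (8·10.24/30.28)² = 7.3193.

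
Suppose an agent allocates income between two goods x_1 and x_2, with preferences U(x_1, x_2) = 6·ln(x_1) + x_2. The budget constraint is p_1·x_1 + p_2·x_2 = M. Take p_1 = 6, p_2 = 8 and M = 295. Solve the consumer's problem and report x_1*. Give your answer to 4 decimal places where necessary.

MU_x_1 = 6/x_1, MU_x_2 = 1. Tangency: 6/x_1 = p_1/p_2.
So x_1*(p_1,p_2) = 6·p_2/p_1, independent of income; and x_2* = (M − 6·p_2)/p_2.
At the given prices: x_1* = 6·8/6 = 8.

x_1* = 8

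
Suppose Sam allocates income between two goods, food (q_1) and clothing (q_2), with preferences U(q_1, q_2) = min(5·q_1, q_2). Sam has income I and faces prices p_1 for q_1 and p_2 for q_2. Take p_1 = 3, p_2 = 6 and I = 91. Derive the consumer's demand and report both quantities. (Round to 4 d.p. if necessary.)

q_1* = 2.7576, q_2* = 13.7879

With perfect complements, no substitution: consume in ratio q_1:q_2 = 1:5.
Budget: p_1·q_1 + p_2·5·q_1 = I, so (p_1 + 5·p_2)·q_1 = I.
Demand: q_1*(p_1,p_2,I) = I/(p_1 + 5·p_2), q_2* = 5·I/(p_1 + 5·p_2).
Here 3 + 5·6 = 33, giving q_1* = 2.7576 and q_2* = 13.7879.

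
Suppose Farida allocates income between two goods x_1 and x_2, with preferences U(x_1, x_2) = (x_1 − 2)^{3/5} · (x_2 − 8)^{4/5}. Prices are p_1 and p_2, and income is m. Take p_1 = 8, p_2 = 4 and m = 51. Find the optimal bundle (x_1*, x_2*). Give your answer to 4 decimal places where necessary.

x_1* = 2.1607, x_2* = 8.4286

Let x_1' = x_1−2, x_2' = x_2−8. MRS = (3/4)·x_2'/x_1' = p_1/p_2.
Substituting into the budget: x_1* = 2 + 3/7·(m − 2·p_1 − 8·p_2)/p_1, and x_2* = 8 + 4/7·(…)/p_2.
Discretionary income = 51 − 2·8 − 8·4 = 3; x_1* = 2 + 3/7·3/8 = 2.1607; x_2* = 8 + 4/7·3/4 = 8.4286.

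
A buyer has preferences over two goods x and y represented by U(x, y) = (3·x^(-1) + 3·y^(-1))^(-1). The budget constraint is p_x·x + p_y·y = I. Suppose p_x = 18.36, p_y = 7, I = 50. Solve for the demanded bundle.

MRS = MU_x/MU_y = (y/x)^(2). Set equal to p_x/p_y.
Solve for the ratio: y/x = [p_x/p_y]^(0.5).
Substitute y = (y/x)·x into the budget: x* = I/(p_x + p_y·(y/x)).
Numerically y/x = 1.619524, so x* = 50/(18.36 + 7·1.619524) = 1.6837 and y* = 1.619524·1.6837 = 2.7268.

x* = 1.6837, y* = 2.7268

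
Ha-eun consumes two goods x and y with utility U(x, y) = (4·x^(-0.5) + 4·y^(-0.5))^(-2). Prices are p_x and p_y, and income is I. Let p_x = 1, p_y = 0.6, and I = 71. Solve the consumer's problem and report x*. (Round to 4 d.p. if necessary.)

From the CES first-order condition, (y/x)^(1.5) = p_x/p_y.
Hence y/x = (p_x/p_y)^(1/(1.5)), i.e. raised to the 2/3 power.
With the ratio pinned down, the budget gives x* = I/(p_x + p_y·(y/x)) and y* = (y/x)·x*.
Numerically y/x = 1.405721, so x* = 71/(1 + 0.6·1.405721) = 38.5151.

x* = 38.5151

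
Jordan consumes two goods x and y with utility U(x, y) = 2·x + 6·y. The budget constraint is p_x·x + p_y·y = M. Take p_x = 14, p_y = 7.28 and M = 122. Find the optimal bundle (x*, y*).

x* = 0, y* = 16.7582

Linear utility — the consumer picks whichever good has higher MU/price: 2/14 = 0.1429 vs 6/7.28 = 0.8242.
y gives more utility per dollar, so spend all income on y: y* = M/p_y, x* = 0.
Numerically: x* = 0, y* = 16.7582.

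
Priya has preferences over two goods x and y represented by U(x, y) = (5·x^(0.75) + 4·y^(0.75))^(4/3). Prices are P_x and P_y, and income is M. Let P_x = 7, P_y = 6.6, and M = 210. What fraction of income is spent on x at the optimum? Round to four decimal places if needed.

MU_x ∝ 5·x^(-0.25), MU_y ∝ 4·y^(-0.25), so MRS = (5/4)·(y/x)^(0.25) = P_x/P_y.
Solve for the ratio: y/x = [(4/5)·P_x/P_y]^(4).
Substitute y = (y/x)·x into the budget: x* = M/(P_x + P_y·(y/x)).
Numerically y/x = 0.518294, so x* = 210/(7 + 6.6·0.518294) = 20.1521 and y* = 0.518294·20.1521 = 10.4447.
Expenditure on x: 7·20.1521 = 141.0648; share = 0.6717.

share on x = 0.6717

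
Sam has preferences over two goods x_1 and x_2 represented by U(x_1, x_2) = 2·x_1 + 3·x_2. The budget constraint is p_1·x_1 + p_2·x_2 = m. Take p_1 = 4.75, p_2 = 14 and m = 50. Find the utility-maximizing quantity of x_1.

Perfect substitutes: compare marginal utility per dollar. 2/p_1 vs 3/p_2 → 0.4211 vs 0.2143.
x_1 gives more utility per dollar, so spend all income on x_1: x_1* = m/p_1, x_2* = 0.
Numerically: x_1* = 10.5263, x_2* = 0.

x_1* = 10.5263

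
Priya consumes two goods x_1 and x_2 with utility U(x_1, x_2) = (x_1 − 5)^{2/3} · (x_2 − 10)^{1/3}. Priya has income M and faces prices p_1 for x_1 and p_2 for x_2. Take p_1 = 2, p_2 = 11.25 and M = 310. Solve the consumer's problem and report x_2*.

MRS = 2·(x_2−10)/(x_1−5). Tangency with p_1/p_2 gives x_2−10 = (1/2)·(p_1/p_2)·(x_1−5).
After buying the subsistence bundle (5, 10), a share 2/3 of the remaining income goes to x_1: x_1* = 5 + 2/3·(M − 5p_1 − 10p_2)/p_1.
Discretionary income = 310 − 5·2 − 10·11.25 = 187.5; x_2* = 10 + 1/3·187.5/11.25 = 15.5556.

x_2* = 15.5556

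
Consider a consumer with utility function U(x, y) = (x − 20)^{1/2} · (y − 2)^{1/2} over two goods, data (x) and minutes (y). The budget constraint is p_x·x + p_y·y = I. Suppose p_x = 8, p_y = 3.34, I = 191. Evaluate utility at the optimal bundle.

V = 2.3524

MRS = (y−2)/(x−20). Tangency with p_x/p_y gives y−2 = (p_x/p_y)·(x−20).
After buying the subsistence bundle (20, 2), a share 0.5 of the remaining income goes to x: x* = 20 + 0.5·(I − 20p_x − 2p_y)/p_x.
Discretionary income = 191 − 20·8 − 2·3.34 = 24.32; x* = 20 + 0.5·24.32/8 = 21.52; y* = 2 + 0.5·24.32/3.34 = 5.6407.
Utility at the optimum: U(21.52, 5.6407) = 2.3524.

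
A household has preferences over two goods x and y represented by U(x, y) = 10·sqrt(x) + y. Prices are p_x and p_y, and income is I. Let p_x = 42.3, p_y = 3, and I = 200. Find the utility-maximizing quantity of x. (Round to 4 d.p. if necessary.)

x* = 0.1257

MU_x = 5/√x, MU_y = 1. Tangency: 5/√x = p_x/p_y.
Thus x* = (5·p_y/p_x)² — independent of I — with the rest of income spent on y.
Plugging in: x* = (5·3/42.3)² = 0.1257.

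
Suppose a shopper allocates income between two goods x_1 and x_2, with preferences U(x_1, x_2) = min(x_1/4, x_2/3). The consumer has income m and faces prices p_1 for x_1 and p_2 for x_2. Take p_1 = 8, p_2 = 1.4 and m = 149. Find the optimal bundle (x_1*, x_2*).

x_1* = 16.4641, x_2* = 12.3481

With perfect complements, no substitution: consume in ratio x_1:x_2 = 4:3.
Budget: p_1·x_1 + p_2·(3/4)·x_1 = m, so (4·p_1 + 3·p_2)·x_1 = 4·m.
Demand: x_1*(p_1,p_2,m) = 4·m/(4·p_1 + 3·p_2), x_2* = 3·m/(4·p_1 + 3·p_2).
Here 4·8 + 3·1.4 = 36.2, giving x_1* = 16.4641 and x_2* = 12.3481.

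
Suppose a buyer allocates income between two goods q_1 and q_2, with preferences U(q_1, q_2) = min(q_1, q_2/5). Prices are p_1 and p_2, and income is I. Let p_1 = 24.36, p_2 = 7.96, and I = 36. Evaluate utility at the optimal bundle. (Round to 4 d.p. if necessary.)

V = 0.5611

With perfect complements, no substitution: consume in ratio q_1:q_2 = 1:5.
Budget: p_1·q_1 + p_2·5·q_1 = I, so (p_1 + 5·p_2)·q_1 = I.
Demand: q_1*(p_1,p_2,I) = I/(p_1 + 5·p_2), q_2* = 5·I/(p_1 + 5·p_2).
Here 24.36 + 5·7.96 = 64.16, giving q_1* = 0.5611 and q_2* = 2.8055.
Utility at the optimum: U(0.5611, 2.8055) = 0.5611.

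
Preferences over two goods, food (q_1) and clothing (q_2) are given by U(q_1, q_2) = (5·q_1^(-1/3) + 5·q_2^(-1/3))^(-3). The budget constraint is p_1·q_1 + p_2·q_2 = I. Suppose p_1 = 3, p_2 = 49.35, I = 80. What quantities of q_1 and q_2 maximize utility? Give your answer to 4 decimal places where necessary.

q_1* = 8.8478, q_2* = 1.0832

From the CES first-order condition, (q_2/q_1)^(4/3) = p_1/p_2.
Solve for the ratio: q_2/q_1 = [p_1/p_2]^(0.75).
With the ratio pinned down, the budget gives q_1* = I/(p_1 + p_2·(q_2/q_1)) and q_2* = (q_2/q_1)·q_1*.
Numerically q_2/q_1 = 0.122427, so q_1* = 80/(3 + 49.35·0.122427) = 8.8478 and q_2* = 0.122427·8.8478 = 1.0832.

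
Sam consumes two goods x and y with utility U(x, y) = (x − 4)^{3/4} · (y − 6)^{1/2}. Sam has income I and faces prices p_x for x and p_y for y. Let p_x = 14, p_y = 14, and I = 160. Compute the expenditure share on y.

share on y = 0.575

Let x' = x−4, y' = y−6. MRS = (3/2)·y'/x' = p_x/p_y.
Substituting into the budget: x* = 4 + 0.6·(I − 4·p_x − 6·p_y)/p_x, and y* = 6 + 0.4·(…)/p_y.
Discretionary income = 160 − 4·14 − 6·14 = 20; x* = 4 + 0.6·20/14 = 4.8571; y* = 6 + 0.4·20/14 = 6.5714.
Expenditure on y: 14·6.5714 = 92; share = 0.575.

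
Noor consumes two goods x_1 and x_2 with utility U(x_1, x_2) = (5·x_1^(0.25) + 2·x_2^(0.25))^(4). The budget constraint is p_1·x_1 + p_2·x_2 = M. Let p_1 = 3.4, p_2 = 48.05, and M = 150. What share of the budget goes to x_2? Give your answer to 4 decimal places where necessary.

MU_x_1 ∝ 5·x_1^(-0.75), MU_x_2 ∝ 2·x_2^(-0.75), so MRS = (5/2)·(x_2/x_1)^(0.75) = p_1/p_2.
Solve for the ratio: x_2/x_1 = [(2/5)·p_1/p_2]^(4/3).
Substitute x_2 = (x_2/x_1)·x_1 into the budget: x_1* = M/(p_1 + p_2·(x_2/x_1)).
Numerically x_2/x_1 = 0.008626, so x_1* = 150/(3.4 + 48.05·0.008626) = 39.324 and x_2* = 0.008626·39.324 = 0.3392.
Expenditure on x_2: 48.05·0.3392 = 16.2984; share = 0.1087.

share on x_2 = 0.1087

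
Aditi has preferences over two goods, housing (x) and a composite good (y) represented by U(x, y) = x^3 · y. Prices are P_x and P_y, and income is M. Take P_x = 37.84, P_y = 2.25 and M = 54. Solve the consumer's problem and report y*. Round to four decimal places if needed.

y* = 6

MU_x/MU_y = (3·y)/(x); tangency sets this equal to P_x/P_y.
So 3·P_y·y = P_x·x; combined with the budget, a share 0.75 of income goes to x.
Demand: x*(P_x,P_y,M) = 0.75·M/P_x and y* = 0.25·M/P_y.
At P_x=37.84, P_y=2.25, M=54: y* = 0.25·54/2.25 = 6.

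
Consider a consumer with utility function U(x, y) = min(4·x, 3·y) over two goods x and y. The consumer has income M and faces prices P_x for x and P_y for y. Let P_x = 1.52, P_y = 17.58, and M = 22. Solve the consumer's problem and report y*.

y* = 1.1752

Leontief preferences: the optimum is at the kink where x/3 = y/4, i.e. y = (4/3)·x.
Budget: P_x·x + P_y·(4/3)·x = M, so (3·P_x + 4·P_y)·x = 3·M.
Demand: x*(P_x,P_y,M) = 3·M/(3·P_x + 4·P_y), y* = 4·M/(3·P_x + 4·P_y).
Here 3·1.52 + 4·17.58 = 74.88, giving y* = 1.1752.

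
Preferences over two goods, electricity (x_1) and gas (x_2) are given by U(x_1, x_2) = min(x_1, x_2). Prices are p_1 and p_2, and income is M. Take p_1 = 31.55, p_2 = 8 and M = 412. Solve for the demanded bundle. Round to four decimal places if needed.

With perfect complements, no substitution: consume in ratio x_1:x_2 = 1:1.
Budget: p_1·x_1 + p_2·x_1 = M, so (p_1 + p_2)·x_1 = M.
Demand: x_1*(p_1,p_2,M) = M/(p_1 + p_2), x_2* = M/(p_1 + p_2).
Here 31.55 + 8 = 39.55, giving x_1* = 10.4172 and x_2* = 10.4172.

x_1* = 10.4172, x_2* = 10.4172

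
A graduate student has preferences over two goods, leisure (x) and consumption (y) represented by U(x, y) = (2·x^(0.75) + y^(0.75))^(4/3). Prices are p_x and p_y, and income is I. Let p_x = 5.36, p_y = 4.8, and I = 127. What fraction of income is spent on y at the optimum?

With the ratio pinned down, the budget gives x* = I/(p_x + p_y·(y/x)) and y* = (y/x)·x*.
Numerically y/x = 0.097179, so x* = 127/(5.36 + 4.8·0.097179) = 21.7971 and y* = 0.097179·21.7971 = 2.1182.
Expenditure on y: 4.8·2.1182 = 10.1675; share = 0.0801.

share on y = 0.0801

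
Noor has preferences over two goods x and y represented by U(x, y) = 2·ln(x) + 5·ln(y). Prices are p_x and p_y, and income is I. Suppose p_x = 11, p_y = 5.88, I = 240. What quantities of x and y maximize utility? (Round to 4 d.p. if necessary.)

x* = 6.2338, y* = 29.1545

Tangency: MRS = (2/5)·y/x = p_x/p_y.
Rearranging, p_y·y = (5/2)·p_x·x. Substituting into the budget gives p_x·x·(1 + (5/2)) = I.
Demand: x*(p_x,p_y,I) = 2/7·I/p_x and y* = 5/7·I/p_y.
At p_x=11, p_y=5.88, I=240: x* = 2/7·240/11 = 6.2338, y* = 29.1545.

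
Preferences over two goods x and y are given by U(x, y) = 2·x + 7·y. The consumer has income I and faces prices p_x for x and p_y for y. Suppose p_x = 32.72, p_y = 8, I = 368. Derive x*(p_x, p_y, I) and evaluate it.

x* = 0

Perfect substitutes: compare marginal utility per dollar. 2/p_x vs 7/p_y → 0.0611 vs 0.875.
y gives more utility per dollar, so spend all income on y: y* = I/p_y, x* = 0.
Numerically: x* = 0, y* = 46.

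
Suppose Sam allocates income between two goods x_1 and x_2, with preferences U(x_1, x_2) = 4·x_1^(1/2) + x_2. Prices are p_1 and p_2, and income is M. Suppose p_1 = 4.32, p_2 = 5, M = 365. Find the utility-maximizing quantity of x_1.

x_1* = 5.3584

Plugging in: x_1* = (2·5/4.32)² = 5.3584.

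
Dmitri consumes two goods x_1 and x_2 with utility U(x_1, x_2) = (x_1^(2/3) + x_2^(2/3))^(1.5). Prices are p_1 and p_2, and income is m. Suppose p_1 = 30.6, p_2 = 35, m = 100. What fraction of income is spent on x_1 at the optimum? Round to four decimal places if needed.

With the ratio pinned down, the budget gives x_1* = m/(p_1 + p_2·(x_2/x_1)) and x_2* = (x_2/x_1)·x_1*.
Numerically x_2/x_1 = 0.668283, so x_1* = 100/(30.6 + 35·0.668283) = 1.8522 and x_2* = 0.668283·1.8522 = 1.2378.
Expenditure on x_1: 30.6·1.8522 = 56.6773; share = 0.5668.

share on x_1 = 0.5668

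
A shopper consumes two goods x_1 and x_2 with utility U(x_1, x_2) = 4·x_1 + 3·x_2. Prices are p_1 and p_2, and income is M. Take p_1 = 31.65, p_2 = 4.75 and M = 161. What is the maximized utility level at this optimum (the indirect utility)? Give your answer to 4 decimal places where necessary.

V = 101.6842

Linear utility — the consumer picks whichever good has higher MU/price: 4/31.65 = 0.1264 vs 3/4.75 = 0.6316.
x_2 gives more utility per dollar, so spend all income on x_2: x_2* = M/p_2, x_1* = 0.
Numerically: x_1* = 0, x_2* = 33.8947.
Utility at the optimum: U(0, 33.8947) = 101.6842.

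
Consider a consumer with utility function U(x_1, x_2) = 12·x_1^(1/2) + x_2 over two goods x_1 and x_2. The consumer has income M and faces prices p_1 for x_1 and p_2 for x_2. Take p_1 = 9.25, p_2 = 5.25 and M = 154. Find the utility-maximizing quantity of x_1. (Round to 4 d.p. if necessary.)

Set MRS = p_1/p_2: 6·x_1^(−1/2) = p_1/p_2.
Solve: √x_1 = 6·p_2/p_1, so x_1*(p_1,p_2) = (6·p_2/p_1)², and x_2* = (M − p_1·x_1*)/p_2.
Plugging in: x_1* = (6·5.25/9.25)² = 11.5968.

x_1* = 11.5968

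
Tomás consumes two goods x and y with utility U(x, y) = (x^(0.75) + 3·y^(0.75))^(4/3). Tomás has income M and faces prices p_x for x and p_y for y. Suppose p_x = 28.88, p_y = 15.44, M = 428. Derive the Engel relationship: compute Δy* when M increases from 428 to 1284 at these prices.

Δy* = 55.336

MU_x ∝ x^(-0.25), MU_y ∝ 3·y^(-0.25), so MRS = (1/3)·(y/x)^(0.25) = p_x/p_y.
Solve for the ratio: y/x = [3·p_x/p_y]^(4).
With the ratio pinned down, the budget gives x* = M/(p_x + p_y·(y/x)) and y* = (y/x)·x*.
Numerically y/x = 991.481444, so x* = 428/(28.88 + 15.44·991.481444) = 0.0279 and y* = 991.481444·0.0279 = 27.668.
At M' = 1284: y* = 83.004. Change: 83.004 − 27.668 = 55.336.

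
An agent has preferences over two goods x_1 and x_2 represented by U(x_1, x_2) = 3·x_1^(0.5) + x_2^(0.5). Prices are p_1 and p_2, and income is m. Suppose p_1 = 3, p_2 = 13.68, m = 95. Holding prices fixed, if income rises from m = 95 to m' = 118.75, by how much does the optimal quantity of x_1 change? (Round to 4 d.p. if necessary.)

Numerically x_2/x_1 = 0.005344, so x_1* = 95/(3 + 13.68·0.005344) = 30.9134.
At m' = 118.75: x_1* = 38.6418. Change: 38.6418 − 30.9134 = 7.7284.

Δx_1* = 7.7284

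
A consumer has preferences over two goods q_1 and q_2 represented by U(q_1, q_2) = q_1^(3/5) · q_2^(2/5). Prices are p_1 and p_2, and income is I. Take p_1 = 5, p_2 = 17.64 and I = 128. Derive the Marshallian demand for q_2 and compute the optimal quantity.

q_2* = 2.9025

MU_q_1/MU_q_2 = (0.6·q_2)/(0.4·q_1); tangency sets this equal to p_1/p_2.
So 0.6·p_2·q_2 = 0.4·p_1·q_1; combined with the budget, a share 0.6 of income goes to q_1.
Demand: q_1*(p_1,p_2,I) = 0.6·I/p_1 and q_2* = 0.4·I/p_2.
At p_1=5, p_2=17.64, I=128: q_2* = 0.4·128/17.64 = 2.9025.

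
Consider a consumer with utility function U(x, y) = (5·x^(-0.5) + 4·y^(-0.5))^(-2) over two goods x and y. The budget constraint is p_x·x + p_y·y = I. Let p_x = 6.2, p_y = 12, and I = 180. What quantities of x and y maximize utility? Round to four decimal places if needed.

x* = 13.9984, y* = 7.7675

From the CES first-order condition, (5/4)·(y/x)^(1.5) = p_x/p_y.
Hence y/x = ((4/5)·p_x/p_y)^(1/(1.5)), i.e. raised to the 2/3 power.
With the ratio pinned down, the budget gives x* = I/(p_x + p_y·(y/x)) and y* = (y/x)·x*.
Numerically y/x = 0.554882, so x* = 180/(6.2 + 12·0.554882) = 13.9984 and y* = 0.554882·13.9984 = 7.7675.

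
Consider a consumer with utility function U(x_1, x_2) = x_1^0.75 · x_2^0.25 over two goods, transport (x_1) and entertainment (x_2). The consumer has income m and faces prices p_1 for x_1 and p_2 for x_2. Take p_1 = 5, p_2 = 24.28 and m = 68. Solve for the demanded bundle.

MU_x_1/MU_x_2 = (0.75·x_2)/(0.25·x_1); tangency sets this equal to p_1/p_2.
Rearranging, p_2·x_2 = (1/3)·p_1·x_1. Substituting into the budget gives p_1·x_1·(1 + (1/3)) = m.
Demand: x_1*(p_1,p_2,m) = 0.75·m/p_1 and x_2* = 0.25·m/p_2.
At p_1=5, p_2=24.28, m=68: x_1* = 0.75·68/5 = 10.2, x_2* = 0.7002.

x_1* = 10.2, x_2* = 0.7002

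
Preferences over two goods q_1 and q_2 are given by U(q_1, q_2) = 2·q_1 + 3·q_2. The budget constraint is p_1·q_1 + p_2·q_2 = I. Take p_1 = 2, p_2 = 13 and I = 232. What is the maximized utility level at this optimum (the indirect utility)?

Perfect substitutes: compare marginal utility per dollar. 2/p_1 vs 3/p_2 → 1 vs 0.2308.
q_1 gives more utility per dollar, so spend all income on q_1: q_1* = I/p_1, q_2* = 0.
Numerically: q_1* = 116, q_2* = 0.
Utility at the optimum: U(116, 0) = 232.

V = 232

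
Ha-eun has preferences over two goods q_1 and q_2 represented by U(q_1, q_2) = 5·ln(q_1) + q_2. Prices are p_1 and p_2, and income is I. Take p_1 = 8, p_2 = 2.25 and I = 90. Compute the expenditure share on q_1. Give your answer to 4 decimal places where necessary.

share on q_1 = 0.125

Set MRS = p_1/p_2: (5/q_1)/1 = p_1/p_2.
So q_1*(p_1,p_2) = 5·p_2/p_1, independent of income; and q_2* = (I − 5·p_2)/p_2.
At the given prices: q_1* = 5·2.25/8 = 1.4062, and q_2* = 35.
Expenditure on q_1: 8·1.4062 = 11.25; share = 0.125.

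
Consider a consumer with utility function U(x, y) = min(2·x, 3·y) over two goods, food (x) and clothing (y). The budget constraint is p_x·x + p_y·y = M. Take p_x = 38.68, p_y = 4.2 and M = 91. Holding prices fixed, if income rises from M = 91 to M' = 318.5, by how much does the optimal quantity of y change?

Δy* = 3.6564

With perfect complements, no substitution: consume in ratio x:y = 3:2.
Budget: p_x·x + p_y·(2/3)·x = M, so (3·p_x + 2·p_y)·x = 3·M.
Demand: x*(p_x,p_y,M) = 3·M/(3·p_x + 2·p_y), y* = 2·M/(3·p_x + 2·p_y).
Here 3·38.68 + 2·4.2 = 124.44, giving y* = 1.4626.
At M' = 318.5: y* = 5.1189. Change: 5.1189 − 1.4626 = 3.6564.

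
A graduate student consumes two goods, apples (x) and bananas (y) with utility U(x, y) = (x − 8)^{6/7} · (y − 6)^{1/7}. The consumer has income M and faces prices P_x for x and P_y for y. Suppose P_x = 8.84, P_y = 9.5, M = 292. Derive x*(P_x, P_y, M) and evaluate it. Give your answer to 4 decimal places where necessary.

x* = 23.9289

Let x' = x−8, y' = y−6. MRS = 6·y'/x' = P_x/P_y.
Substituting into the budget: x* = 8 + 6/7·(M − 8·P_x − 6·P_y)/P_x, and y* = 6 + 1/7·(…)/P_y.
Discretionary income = 292 − 8·8.84 − 6·9.5 = 164.28; x* = 8 + 6/7·164.28/8.84 = 23.9289.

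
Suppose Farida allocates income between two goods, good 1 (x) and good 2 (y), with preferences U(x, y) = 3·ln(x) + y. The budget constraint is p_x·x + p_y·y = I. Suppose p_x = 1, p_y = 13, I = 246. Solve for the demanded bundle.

MU_x = 3/x, MU_y = 1. Tangency: 3/x = p_x/p_y.
So x*(p_x,p_y) = 3·p_y/p_x, independent of income; and y* = (I − 3·p_y)/p_y.
At the given prices: x* = 3·13/1 = 39, and y* = 15.9231.

x* = 39, y* = 15.9231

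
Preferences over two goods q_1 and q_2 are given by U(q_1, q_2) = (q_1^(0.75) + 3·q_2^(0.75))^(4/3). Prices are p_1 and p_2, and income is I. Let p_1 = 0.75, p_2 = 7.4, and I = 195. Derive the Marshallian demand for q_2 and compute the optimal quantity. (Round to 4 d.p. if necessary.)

q_2* = 2.0493

MU_q_1 ∝ q_1^(-0.25), MU_q_2 ∝ 3·q_2^(-0.25), so MRS = (1/3)·(q_2/q_1)^(0.25) = p_1/p_2.
Solve for the ratio: q_2/q_1 = [3·p_1/p_2]^(4).
With the ratio pinned down, the budget gives q_1* = I/(p_1 + p_2·(q_2/q_1)) and q_2* = (q_2/q_1)·q_1*.
Numerically q_2/q_1 = 0.008547, so q_1* = 195/(0.75 + 7.4·0.008547) = 239.7798 and q_2* = 0.008547·239.7798 = 2.0493.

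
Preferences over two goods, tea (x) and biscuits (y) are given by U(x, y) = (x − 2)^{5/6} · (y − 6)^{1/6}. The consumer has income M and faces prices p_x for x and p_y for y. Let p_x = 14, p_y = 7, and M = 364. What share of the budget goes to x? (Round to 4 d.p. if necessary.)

share on x = 0.75

This is Cobb-Douglas in (x−2, y−6): tangency gives 5/6·p_y·(y−6) = 1/6·p_x·(x−2).
After buying the subsistence bundle (2, 6), a share 5/6 of the remaining income goes to x: x* = 2 + 5/6·(M − 2p_x − 6p_y)/p_x.
Discretionary income = 364 − 2·14 − 6·7 = 294; x* = 2 + 5/6·294/14 = 19.5; y* = 6 + 1/6·294/7 = 13.
Expenditure on x: 14·19.5 = 273; share = 0.75.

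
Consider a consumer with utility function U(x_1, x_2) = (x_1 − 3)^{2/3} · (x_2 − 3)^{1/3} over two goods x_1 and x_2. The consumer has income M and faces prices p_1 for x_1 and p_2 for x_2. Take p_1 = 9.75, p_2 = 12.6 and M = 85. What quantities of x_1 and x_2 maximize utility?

x_1* = 4.2274, x_2* = 3.4749

MRS = 2·(x_2−3)/(x_1−3). Tangency with p_1/p_2 gives x_2−3 = (1/2)·(p_1/p_2)·(x_1−3).
Substituting into the budget: x_1* = 3 + 2/3·(M − 3·p_1 − 3·p_2)/p_1, and x_2* = 3 + 1/3·(…)/p_2.
Discretionary income = 85 − 3·9.75 − 3·12.6 = 17.95; x_1* = 3 + 2/3·17.95/9.75 = 4.2274; x_2* = 3 + 1/3·17.95/12.6 = 3.4749.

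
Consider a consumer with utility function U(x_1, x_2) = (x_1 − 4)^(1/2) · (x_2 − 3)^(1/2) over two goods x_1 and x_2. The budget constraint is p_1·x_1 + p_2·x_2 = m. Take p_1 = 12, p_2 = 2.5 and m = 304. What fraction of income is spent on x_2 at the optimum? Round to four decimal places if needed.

Discretionary income = 304 − 4·12 − 3·2.5 = 248.5; x_1* = 4 + 0.5·248.5/12 = 14.3542; x_2* = 3 + 0.5·248.5/2.5 = 52.7.
Expenditure on x_2: 2.5·52.7 = 131.75; share = 0.4334.

share on x_2 = 0.4334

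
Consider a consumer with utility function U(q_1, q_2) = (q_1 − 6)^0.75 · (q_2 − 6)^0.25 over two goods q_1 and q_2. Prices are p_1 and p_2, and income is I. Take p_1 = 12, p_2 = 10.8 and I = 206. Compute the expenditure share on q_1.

After buying the subsistence bundle (6, 6), a share 0.75 of the remaining income goes to q_1: q_1* = 6 + 0.75·(I − 6p_1 − 6p_2)/p_1.
Discretionary income = 206 − 6·12 − 6·10.8 = 69.2; q_1* = 6 + 0.75·69.2/12 = 10.325; q_2* = 6 + 0.25·69.2/10.8 = 7.6019.
Expenditure on q_1: 12·10.325 = 123.9; share = 0.6015.

share on q_1 = 0.6015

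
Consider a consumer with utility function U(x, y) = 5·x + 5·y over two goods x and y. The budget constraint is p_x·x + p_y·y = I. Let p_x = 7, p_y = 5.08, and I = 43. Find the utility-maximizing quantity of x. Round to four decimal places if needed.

x* = 0

Perfect substitutes: compare marginal utility per dollar. 5/p_x vs 5/p_y → 0.7143 vs 0.9843.
y gives more utility per dollar, so spend all income on y: y* = I/p_y, x* = 0.
Numerically: x* = 0, y* = 8.4646.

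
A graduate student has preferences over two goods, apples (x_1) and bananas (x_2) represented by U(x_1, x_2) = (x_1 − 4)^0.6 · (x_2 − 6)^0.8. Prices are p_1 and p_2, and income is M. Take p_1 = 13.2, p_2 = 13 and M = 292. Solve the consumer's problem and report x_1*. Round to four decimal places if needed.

This is Cobb-Douglas in (x_1−4, x_2−6): tangency gives 0.6·p_2·(x_2−6) = 0.8·p_1·(x_1−4).
Substituting into the budget: x_1* = 4 + 3/7·(M − 4·p_1 − 6·p_2)/p_1, and x_2* = 6 + 4/7·(…)/p_2.
Discretionary income = 292 − 4·13.2 − 6·13 = 161.2; x_1* = 4 + 3/7·161.2/13.2 = 9.2338.

x_1* = 9.2338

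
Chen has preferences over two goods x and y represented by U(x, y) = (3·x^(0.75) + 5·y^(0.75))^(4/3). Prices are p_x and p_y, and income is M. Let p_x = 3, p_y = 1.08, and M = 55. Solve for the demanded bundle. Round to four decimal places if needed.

From the CES first-order condition, (3/5)·(y/x)^(0.25) = p_x/p_y.
Solve for the ratio: y/x = [(5/3)·p_x/p_y]^(4).
Substitute y = (y/x)·x into the budget: x* = M/(p_x + p_y·(y/x)).
Numerically y/x = 459.393658, so x* = 55/(3 + 1.08·459.393658) = 0.1102 and y* = 459.393658·0.1102 = 50.6198.

x* = 0.1102, y* = 50.6198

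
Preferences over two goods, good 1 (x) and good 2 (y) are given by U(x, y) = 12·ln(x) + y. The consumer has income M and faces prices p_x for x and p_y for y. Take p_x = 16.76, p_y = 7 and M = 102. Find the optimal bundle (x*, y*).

So x*(p_x,p_y) = 12·p_y/p_x, independent of income; and y* = (M − 12·p_y)/p_y.
At the given prices: x* = 12·7/16.76 = 5.0119, and y* = 2.5714.

x* = 5.0119, y* = 2.5714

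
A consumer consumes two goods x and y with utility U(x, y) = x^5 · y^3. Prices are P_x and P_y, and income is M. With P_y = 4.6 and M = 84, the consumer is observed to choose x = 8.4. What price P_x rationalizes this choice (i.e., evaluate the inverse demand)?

P_x = 6.25

MU_x/MU_y = (5·y)/(3·x); tangency sets this equal to P_x/P_y.
Rearranging, P_y·y = (3/5)·P_x·x. Substituting into the budget gives P_x·x·(1 + (3/5)) = M.
Demand: x*(P_x,P_y,M) = 0.625·M/P_x and y* = 0.375·M/P_y.
Set x* = 8.4 in the demand function and solve for P_x: P_x = 6.25.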